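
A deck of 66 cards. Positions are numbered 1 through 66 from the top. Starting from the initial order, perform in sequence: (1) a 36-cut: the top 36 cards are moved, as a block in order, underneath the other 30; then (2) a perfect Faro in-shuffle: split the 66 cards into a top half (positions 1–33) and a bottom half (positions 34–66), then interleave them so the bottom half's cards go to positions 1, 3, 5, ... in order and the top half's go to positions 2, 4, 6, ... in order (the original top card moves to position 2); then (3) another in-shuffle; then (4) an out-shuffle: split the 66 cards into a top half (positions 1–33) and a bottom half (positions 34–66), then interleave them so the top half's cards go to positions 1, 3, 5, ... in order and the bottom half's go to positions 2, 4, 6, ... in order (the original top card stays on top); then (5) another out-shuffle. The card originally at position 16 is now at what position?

Track the card from position 16 forward through each operation:
  after op 1 (cut 36): 16 → 46
  after op 2 (in-shuffle): 46 → 25
  after op 3 (in-shuffle): 25 → 50
  after op 4 (out-shuffle): 50 → 34
  after op 5 (out-shuffle): 34 → 2

2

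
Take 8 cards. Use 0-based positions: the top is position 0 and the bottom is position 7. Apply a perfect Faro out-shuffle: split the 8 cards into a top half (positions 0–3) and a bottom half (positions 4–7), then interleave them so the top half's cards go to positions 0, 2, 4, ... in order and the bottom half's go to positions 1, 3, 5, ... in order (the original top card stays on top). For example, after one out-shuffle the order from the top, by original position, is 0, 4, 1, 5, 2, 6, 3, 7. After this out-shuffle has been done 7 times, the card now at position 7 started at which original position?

7

Work backwards from position 7, undoing one out-shuffle at a time:
7 ← 7 ← 7 ← 7 ← 7 ← 7 ← 7 ← 7
So the card now at position 7 started at position 7.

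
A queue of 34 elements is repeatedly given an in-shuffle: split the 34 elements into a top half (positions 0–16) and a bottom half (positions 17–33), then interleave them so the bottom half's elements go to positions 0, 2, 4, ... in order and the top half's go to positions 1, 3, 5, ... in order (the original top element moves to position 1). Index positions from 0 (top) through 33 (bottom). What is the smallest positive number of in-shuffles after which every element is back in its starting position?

The in-shuffle permutes the 34 positions with cycle lengths [3, 3, 4, 12, 12].
Every element is home exactly when every cycle has completed a whole number of laps, i.e. after lcm(3, 4, 12) = 12 in-shuffles.

12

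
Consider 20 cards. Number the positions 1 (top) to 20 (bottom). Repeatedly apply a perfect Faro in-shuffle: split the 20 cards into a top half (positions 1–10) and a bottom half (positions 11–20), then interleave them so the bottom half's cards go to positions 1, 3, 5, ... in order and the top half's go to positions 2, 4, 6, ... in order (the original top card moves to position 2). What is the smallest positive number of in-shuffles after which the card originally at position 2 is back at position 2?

Follow position 2 under repeated in-shuffles:
2 → 4 → 8 → 16 → 11 → 1 → 2
It first returns after 6 in-shuffles.

6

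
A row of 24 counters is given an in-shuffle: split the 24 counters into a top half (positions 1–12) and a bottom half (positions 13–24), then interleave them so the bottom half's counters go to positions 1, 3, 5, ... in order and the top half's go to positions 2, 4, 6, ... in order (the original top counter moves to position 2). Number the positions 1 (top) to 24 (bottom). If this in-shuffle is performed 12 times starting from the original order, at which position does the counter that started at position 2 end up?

Track the counter's position through each in-shuffle:
2 → 4 → 8 → 16 → 7 → 14 → 3 → 6 → 12 → 24 → 23 → 21 → 17

17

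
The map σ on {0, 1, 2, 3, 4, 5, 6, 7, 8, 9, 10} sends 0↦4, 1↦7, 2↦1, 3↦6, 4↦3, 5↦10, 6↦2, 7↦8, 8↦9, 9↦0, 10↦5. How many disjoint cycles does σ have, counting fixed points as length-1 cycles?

Cycle decomposition: (0 4 3 6 2 1 7 8 9) (5 10).
2 cycles.

2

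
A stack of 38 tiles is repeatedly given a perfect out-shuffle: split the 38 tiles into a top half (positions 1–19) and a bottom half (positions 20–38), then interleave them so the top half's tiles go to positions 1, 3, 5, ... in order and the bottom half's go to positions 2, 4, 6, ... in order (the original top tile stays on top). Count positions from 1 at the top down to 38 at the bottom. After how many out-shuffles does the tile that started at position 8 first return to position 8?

Follow position 8 under repeated out-shuffles:
8 → 15 → 29 → 20 → 2 → 3 → 5 → 9 → ... → 8 (length 36)
It first returns after 36 out-shuffles.

36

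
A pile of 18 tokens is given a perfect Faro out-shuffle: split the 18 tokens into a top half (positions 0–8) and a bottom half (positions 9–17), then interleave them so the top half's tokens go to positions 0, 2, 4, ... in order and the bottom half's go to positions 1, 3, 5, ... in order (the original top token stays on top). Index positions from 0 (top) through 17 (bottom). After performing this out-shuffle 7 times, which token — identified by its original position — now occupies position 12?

Work backwards from position 12, undoing one out-shuffle at a time:
12 ← 6 ← 3 ← 10 ← 5 ← 11 ← 14 ← 7
So the token now at position 12 started at position 7.

7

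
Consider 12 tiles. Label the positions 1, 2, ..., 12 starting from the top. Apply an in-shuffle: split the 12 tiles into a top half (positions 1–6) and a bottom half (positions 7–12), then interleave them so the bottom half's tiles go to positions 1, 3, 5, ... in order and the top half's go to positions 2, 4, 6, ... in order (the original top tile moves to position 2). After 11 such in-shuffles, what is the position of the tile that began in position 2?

1

Track the tile's position through each in-shuffle:
2 → 4 → 8 → 3 → 6 → 12 → 11 → 9 → 5 → 10 → 7 → 1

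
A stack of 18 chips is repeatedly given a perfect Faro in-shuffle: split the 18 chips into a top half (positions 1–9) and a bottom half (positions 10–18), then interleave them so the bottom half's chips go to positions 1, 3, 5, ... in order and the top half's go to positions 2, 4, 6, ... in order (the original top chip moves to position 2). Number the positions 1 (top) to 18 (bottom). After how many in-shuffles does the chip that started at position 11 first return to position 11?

Follow position 11 under repeated in-shuffles:
11 → 3 → 6 → 12 → 5 → 10 → 1 → 2 → 4 → 8 → 16 → 13 → 7 → 14 → 9 → 18 → 17 → 15 → 11
It first returns after 18 in-shuffles.

18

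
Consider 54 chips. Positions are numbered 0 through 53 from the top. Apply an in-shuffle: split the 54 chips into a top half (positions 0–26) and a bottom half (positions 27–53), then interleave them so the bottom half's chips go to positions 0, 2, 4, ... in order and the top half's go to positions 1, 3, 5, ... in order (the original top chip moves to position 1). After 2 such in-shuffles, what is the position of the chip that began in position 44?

14

Track the chip's position through each in-shuffle:
44 → 34 → 14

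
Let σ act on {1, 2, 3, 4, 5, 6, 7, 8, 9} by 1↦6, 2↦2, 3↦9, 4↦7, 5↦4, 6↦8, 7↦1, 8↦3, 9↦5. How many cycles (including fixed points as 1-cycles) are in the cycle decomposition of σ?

2

Cycle decomposition: (1 6 8 3 9 5 4 7) (2).
2 cycles.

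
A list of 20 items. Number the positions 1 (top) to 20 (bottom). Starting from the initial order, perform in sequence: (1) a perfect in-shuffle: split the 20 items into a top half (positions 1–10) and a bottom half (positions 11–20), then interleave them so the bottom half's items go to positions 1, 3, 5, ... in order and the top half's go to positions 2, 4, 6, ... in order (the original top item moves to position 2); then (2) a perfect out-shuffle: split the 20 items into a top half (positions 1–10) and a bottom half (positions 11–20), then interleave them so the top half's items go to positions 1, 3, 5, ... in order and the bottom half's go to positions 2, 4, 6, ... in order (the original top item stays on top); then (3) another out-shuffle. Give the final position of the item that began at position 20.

Track the item from position 20 forward through each operation:
  after op 1 (in-shuffle): 20 → 19
  after op 2 (out-shuffle): 19 → 18
  after op 3 (out-shuffle): 18 → 16

16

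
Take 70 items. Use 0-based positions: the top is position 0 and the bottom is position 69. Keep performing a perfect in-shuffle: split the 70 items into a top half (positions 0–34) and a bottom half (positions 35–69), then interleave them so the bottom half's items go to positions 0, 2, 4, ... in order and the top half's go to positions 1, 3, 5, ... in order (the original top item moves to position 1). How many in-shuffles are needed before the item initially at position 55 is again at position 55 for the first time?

35

Follow position 55 under repeated in-shuffles:
55 → 40 → 10 → 21 → 43 → 16 → 33 → 67 → ... → 55 (length 35)
It first returns after 35 in-shuffles.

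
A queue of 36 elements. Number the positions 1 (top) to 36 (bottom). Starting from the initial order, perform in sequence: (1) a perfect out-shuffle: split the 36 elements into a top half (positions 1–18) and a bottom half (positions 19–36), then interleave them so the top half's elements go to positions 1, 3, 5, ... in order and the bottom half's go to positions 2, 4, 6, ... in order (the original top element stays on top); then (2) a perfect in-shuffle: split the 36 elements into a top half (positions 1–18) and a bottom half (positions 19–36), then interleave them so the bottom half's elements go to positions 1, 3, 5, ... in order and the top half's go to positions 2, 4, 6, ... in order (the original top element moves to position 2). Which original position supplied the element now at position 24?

24

Undo the operations in reverse order, starting from position 24:
  undo op 2 (in-shuffle, from top half): 24 ← 12
  undo op 1 (out-shuffle, from bottom half): 12 ← 24
So the element at position 24 came from original position 24.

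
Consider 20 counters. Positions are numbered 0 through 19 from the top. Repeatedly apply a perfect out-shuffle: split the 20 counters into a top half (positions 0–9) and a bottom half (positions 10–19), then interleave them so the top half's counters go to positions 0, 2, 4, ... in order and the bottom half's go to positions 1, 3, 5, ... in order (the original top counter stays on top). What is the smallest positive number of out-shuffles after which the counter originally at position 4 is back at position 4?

Follow position 4 under repeated out-shuffles:
4 → 8 → 16 → 13 → 7 → 14 → 9 → 18 → 17 → 15 → 11 → 3 → 6 → 12 → 5 → 10 → 1 → 2 → 4
It first returns after 18 out-shuffles.

18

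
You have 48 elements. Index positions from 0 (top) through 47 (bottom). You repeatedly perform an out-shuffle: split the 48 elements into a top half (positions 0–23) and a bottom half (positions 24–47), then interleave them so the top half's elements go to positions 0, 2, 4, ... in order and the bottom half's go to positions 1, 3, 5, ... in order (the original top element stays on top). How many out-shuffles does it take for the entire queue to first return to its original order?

23

The out-shuffle permutes the 48 positions with cycle lengths [1, 1, 23, 23].
Every element is home exactly when every cycle has completed a whole number of laps, i.e. after lcm(1, 23) = 23 out-shuffles.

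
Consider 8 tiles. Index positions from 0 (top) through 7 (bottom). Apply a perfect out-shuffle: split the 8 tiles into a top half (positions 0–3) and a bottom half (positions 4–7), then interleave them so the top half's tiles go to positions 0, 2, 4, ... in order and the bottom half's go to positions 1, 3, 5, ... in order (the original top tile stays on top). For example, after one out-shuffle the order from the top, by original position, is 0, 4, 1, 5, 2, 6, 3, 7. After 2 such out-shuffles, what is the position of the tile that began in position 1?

Track the tile's position through each out-shuffle:
1 → 2 → 4

4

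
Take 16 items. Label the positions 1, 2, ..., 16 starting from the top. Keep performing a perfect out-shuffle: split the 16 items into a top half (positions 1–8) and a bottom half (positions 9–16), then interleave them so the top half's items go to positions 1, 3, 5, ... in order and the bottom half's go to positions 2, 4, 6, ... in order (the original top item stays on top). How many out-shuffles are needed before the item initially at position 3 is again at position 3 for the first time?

Follow position 3 under repeated out-shuffles:
3 → 5 → 9 → 2 → 3
It first returns after 4 out-shuffles.

4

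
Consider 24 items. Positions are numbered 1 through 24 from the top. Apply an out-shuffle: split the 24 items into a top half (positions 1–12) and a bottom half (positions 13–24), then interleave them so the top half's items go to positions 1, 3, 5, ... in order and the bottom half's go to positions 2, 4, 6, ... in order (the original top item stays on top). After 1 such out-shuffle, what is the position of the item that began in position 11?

Track the item's position through each out-shuffle:
11 → 21

21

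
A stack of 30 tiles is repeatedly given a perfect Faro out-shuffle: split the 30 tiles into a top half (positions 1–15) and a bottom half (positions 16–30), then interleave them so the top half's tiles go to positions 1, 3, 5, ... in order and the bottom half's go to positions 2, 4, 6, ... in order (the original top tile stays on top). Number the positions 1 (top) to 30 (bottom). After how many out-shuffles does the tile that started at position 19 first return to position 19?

28

Follow position 19 under repeated out-shuffles:
19 → 8 → 15 → 29 → 28 → 26 → 22 → 14 → ... → 19 (length 28)
It first returns after 28 out-shuffles.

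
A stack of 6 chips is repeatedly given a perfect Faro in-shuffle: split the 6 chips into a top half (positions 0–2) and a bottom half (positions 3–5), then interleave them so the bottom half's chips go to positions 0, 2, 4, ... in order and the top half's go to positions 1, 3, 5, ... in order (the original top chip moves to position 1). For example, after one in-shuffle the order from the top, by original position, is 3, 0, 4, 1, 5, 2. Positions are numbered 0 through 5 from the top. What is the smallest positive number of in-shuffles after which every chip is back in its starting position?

3

The in-shuffle permutes the 6 positions with cycle lengths [3, 3].
Every chip is home exactly when every cycle has completed a whole number of laps, i.e. after lcm(3) = 3 in-shuffles.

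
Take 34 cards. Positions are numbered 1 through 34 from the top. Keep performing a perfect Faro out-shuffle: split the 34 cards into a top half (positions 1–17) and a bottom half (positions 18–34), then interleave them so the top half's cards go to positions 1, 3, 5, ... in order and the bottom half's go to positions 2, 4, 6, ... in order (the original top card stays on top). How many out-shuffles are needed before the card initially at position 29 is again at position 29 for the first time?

Follow position 29 under repeated out-shuffles:
29 → 24 → 14 → 27 → 20 → 6 → 11 → 21 → 8 → 15 → 29
It first returns after 10 out-shuffles.

10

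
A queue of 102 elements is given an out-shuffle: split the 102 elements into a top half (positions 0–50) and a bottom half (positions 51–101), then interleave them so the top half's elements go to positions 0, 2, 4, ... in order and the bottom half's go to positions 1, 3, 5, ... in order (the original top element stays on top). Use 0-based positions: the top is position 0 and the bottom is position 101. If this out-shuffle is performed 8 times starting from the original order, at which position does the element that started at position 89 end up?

59

Track the element's position through each out-shuffle:
89 → 77 → 53 → 5 → 10 → 20 → 40 → 80 → 59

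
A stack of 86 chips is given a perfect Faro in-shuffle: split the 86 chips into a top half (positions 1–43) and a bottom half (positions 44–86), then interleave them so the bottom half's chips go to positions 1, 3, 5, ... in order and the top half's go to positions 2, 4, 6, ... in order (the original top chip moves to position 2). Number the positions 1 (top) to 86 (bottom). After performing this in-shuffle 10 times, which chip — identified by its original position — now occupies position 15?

21

Work backwards from position 15, undoing one in-shuffle at a time:
15 ← 51 ← 69 ← 78 ← 39 ← 63 ← 75 ← 81 ← 84 ← 42 ← 21
So the chip now at position 15 started at position 21.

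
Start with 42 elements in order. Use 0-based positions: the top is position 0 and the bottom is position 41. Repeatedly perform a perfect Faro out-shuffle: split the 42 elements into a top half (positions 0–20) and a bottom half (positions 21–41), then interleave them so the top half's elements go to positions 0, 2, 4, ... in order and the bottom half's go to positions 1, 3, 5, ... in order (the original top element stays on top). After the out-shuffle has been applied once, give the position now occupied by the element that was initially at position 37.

33

Track the element's position through each out-shuffle:
37 → 33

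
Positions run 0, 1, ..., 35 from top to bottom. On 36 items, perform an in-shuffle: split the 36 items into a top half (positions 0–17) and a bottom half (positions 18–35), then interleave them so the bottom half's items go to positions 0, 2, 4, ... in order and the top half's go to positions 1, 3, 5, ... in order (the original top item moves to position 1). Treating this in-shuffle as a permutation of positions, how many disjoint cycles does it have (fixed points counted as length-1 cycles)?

1

Trace each unvisited position around until it returns:
(0 1 3 7 15 31 ... len 36)
1 cycle in total.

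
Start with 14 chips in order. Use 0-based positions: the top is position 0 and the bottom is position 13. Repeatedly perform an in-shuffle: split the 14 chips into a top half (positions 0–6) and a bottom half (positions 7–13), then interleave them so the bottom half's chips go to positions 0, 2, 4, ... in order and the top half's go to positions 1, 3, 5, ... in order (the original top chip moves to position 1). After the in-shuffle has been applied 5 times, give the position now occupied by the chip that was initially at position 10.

6

Track the chip's position through each in-shuffle:
10 → 6 → 13 → 12 → 10 → 6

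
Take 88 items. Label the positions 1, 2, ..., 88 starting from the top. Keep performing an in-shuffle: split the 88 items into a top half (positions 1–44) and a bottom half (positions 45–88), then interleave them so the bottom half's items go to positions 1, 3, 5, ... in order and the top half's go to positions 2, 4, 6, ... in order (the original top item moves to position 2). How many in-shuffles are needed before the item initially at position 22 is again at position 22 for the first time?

11

Follow position 22 under repeated in-shuffles:
22 → 44 → 88 → 87 → 85 → 81 → 73 → 57 → 25 → 50 → 11 → 22
It first returns after 11 in-shuffles.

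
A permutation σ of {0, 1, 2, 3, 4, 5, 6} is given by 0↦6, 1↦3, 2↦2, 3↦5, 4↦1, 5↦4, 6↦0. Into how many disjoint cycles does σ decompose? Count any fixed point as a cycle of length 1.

3

Cycle decomposition: (0 6) (1 3 5 4) (2).
3 cycles.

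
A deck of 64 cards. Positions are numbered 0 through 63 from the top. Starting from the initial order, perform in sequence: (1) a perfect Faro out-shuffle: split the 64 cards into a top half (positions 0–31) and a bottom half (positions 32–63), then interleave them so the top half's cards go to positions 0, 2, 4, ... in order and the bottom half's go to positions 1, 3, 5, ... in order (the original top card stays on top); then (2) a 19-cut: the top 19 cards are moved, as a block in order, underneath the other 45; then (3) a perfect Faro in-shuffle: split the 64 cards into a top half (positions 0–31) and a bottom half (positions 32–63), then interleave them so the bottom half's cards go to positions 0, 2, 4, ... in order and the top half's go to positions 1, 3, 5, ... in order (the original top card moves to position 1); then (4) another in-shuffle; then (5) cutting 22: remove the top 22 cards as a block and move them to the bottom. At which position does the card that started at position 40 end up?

Track the card from position 40 forward through each operation:
  after op 1 (out-shuffle): 40 → 17
  after op 2 (cut 19): 17 → 62
  after op 3 (in-shuffle): 62 → 60
  after op 4 (in-shuffle): 60 → 56
  after op 5 (cut 22): 56 → 34

34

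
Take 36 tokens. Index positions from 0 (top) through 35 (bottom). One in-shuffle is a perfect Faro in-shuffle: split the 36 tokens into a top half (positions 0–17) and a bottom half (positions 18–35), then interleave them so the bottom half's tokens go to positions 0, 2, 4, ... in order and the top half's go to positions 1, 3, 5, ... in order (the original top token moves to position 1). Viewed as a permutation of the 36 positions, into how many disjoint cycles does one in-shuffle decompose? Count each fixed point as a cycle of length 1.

1

Trace each unvisited position around until it returns:
(0 1 3 7 15 31 ... len 36)
1 cycle in total.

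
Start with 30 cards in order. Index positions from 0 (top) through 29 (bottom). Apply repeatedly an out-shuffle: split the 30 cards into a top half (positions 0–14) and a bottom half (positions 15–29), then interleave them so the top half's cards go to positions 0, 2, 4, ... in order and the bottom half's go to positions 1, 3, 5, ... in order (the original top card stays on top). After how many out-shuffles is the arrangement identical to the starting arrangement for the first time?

The out-shuffle permutes the 30 positions with cycle lengths [1, 1, 28].
Every card is home exactly when every cycle has completed a whole number of laps, i.e. after lcm(1, 28) = 28 out-shuffles.

28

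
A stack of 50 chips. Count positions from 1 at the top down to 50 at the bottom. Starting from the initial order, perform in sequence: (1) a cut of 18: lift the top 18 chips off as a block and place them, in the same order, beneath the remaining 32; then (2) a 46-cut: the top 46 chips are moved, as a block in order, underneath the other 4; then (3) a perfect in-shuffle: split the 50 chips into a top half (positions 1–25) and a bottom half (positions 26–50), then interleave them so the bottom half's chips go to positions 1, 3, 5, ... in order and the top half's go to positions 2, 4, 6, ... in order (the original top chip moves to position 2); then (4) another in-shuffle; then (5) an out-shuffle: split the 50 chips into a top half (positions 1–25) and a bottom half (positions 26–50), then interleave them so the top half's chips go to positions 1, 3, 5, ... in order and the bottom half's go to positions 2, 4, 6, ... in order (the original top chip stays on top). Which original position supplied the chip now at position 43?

Undo the operations in reverse order, starting from position 43:
  undo op 5 (out-shuffle, from top half): 43 ← 22
  undo op 4 (in-shuffle, from top half): 22 ← 11
  undo op 3 (in-shuffle, from bottom half): 11 ← 31
  undo op 2 (cut 46): 31 ← 27
  undo op 1 (cut 18): 27 ← 45
So the chip at position 43 came from original position 45.

45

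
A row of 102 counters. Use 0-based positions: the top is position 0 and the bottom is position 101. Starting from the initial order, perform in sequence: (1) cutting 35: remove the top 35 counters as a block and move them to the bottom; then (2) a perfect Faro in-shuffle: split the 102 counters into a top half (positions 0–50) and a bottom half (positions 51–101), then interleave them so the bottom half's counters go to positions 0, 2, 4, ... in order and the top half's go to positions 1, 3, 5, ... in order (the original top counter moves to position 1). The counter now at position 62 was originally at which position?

15

Undo the operations in reverse order, starting from position 62:
  undo op 2 (in-shuffle, from bottom half): 62 ← 82
  undo op 1 (cut 35): 82 ← 15
So the counter at position 62 came from original position 15.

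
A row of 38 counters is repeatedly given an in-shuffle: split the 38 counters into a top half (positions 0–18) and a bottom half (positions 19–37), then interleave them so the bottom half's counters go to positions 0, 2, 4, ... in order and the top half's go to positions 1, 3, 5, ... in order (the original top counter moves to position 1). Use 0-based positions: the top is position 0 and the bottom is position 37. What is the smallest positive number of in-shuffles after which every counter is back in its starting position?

The in-shuffle permutes the 38 positions with cycle lengths [2, 12, 12, 12].
Every counter is home exactly when every cycle has completed a whole number of laps, i.e. after lcm(2, 12) = 12 in-shuffles.

12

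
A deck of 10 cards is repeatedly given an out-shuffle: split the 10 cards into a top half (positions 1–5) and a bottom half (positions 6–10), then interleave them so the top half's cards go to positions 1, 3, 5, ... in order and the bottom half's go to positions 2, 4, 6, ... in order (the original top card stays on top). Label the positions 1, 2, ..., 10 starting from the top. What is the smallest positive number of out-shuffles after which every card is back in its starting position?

The out-shuffle permutes the 10 positions with cycle lengths [1, 1, 2, 6].
Every card is home exactly when every cycle has completed a whole number of laps, i.e. after lcm(1, 2, 6) = 6 out-shuffles.

6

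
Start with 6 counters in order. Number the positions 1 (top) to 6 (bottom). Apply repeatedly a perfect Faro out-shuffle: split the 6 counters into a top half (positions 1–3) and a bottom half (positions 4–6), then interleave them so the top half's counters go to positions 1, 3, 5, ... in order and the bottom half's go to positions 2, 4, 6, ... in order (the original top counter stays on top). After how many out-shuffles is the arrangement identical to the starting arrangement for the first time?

4

The out-shuffle permutes the 6 positions with cycle lengths [1, 1, 4].
Every counter is home exactly when every cycle has completed a whole number of laps, i.e. after lcm(1, 4) = 4 out-shuffles.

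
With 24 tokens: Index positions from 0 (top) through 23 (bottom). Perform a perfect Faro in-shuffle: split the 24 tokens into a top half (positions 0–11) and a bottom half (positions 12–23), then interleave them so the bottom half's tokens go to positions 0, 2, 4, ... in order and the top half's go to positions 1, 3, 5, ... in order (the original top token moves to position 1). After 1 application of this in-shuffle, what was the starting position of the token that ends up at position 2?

Work backwards from position 2, undoing one in-shuffle at a time:
2 ← 13
So the token now at position 2 started at position 13.

13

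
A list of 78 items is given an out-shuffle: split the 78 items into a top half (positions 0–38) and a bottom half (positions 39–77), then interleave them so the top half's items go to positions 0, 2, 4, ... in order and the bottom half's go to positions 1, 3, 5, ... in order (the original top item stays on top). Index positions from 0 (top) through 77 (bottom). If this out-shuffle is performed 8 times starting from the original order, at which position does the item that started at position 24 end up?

Track the item's position through each out-shuffle:
24 → 48 → 19 → 38 → 76 → 75 → 73 → 69 → 61

61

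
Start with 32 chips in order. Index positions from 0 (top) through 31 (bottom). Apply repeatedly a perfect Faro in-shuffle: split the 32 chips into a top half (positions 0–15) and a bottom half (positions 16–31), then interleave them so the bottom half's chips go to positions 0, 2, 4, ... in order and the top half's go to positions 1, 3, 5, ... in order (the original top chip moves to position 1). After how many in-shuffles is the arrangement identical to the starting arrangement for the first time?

The in-shuffle permutes the 32 positions with cycle lengths [2, 10, 10, 10].
Every chip is home exactly when every cycle has completed a whole number of laps, i.e. after lcm(2, 10) = 10 in-shuffles.

10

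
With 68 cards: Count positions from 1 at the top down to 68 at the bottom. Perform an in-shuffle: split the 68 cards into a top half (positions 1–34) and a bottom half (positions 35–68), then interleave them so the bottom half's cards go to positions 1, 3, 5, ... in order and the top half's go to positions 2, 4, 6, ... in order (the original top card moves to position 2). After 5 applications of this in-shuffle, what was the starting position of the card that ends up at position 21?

33

Work backwards from position 21, undoing one in-shuffle at a time:
21 ← 45 ← 57 ← 63 ← 66 ← 33
So the card now at position 21 started at position 33.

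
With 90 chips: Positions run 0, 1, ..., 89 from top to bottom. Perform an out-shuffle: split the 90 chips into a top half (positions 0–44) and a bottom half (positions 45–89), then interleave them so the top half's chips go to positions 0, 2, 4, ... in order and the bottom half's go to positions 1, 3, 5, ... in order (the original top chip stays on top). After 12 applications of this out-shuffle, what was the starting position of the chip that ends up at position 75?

82

Work backwards from position 75, undoing one out-shuffle at a time:
75 ← 82 ← 41 ← 65 ← 77 ← 83 ← 86 ← 43 ← 66 ← 33 ← 61 ← 75 ← 82
So the chip now at position 75 started at position 82.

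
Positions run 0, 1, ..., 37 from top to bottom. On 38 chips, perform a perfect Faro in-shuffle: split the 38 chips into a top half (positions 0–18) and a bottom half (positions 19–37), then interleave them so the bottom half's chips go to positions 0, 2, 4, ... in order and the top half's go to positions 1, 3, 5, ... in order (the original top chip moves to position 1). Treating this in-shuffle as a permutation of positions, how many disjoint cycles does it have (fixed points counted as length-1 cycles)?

Trace each unvisited position around until it returns:
(0 1 3 7 15 31 ... len 12) (2 5 11 23 8 17 ... len 12) (6 13 27 16 33 28 ... len 12) (12 25)
4 cycles in total.

4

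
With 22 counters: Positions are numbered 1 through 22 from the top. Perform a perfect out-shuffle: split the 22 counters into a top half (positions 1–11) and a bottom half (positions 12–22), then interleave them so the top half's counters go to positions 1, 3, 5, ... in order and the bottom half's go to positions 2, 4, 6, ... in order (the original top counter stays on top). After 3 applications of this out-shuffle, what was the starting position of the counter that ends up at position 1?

1

Work backwards from position 1, undoing one out-shuffle at a time:
1 ← 1 ← 1 ← 1
So the counter now at position 1 started at position 1.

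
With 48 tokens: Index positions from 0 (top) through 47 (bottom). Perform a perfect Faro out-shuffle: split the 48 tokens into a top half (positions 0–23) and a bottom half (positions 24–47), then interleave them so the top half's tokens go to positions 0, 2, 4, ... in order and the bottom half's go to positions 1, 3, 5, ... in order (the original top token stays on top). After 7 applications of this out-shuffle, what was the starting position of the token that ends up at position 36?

Work backwards from position 36, undoing one out-shuffle at a time:
36 ← 18 ← 9 ← 28 ← 14 ← 7 ← 27 ← 37
So the token now at position 36 started at position 37.

37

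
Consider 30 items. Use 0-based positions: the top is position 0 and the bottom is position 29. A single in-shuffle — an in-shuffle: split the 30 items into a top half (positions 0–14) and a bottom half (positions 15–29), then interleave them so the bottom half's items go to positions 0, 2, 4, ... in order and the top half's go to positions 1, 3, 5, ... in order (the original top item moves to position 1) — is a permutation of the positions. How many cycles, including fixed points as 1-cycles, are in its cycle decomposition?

6

Trace each unvisited position around until it returns:
(0 1 3 7 15) (2 5 11 23 16) (4 9 19 8 17) (6 13 27 24 18) (10 21 12 25 20) (14 29 28 26 22)
6 cycles in total.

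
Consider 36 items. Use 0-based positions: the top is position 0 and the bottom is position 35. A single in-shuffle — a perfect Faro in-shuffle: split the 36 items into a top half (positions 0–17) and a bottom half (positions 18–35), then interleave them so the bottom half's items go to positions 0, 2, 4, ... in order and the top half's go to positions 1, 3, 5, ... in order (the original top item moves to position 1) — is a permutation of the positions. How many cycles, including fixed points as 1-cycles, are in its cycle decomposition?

Trace each unvisited position around until it returns:
(0 1 3 7 15 31 ... len 36)
1 cycle in total.

1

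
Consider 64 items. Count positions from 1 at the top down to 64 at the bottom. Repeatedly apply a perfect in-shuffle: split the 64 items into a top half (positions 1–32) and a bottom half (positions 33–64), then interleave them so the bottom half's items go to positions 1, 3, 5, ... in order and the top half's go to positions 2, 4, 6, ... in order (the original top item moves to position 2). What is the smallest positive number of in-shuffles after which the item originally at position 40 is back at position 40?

Follow position 40 under repeated in-shuffles:
40 → 15 → 30 → 60 → 55 → 45 → 25 → 50 → 35 → 5 → 10 → 20 → 40
It first returns after 12 in-shuffles.

12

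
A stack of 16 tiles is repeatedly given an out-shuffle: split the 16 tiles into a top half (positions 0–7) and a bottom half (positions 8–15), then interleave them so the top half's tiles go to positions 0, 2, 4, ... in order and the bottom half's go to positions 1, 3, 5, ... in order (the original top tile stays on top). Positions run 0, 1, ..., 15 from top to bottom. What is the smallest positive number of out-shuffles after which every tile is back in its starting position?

The out-shuffle permutes the 16 positions with cycle lengths [1, 1, 2, 4, 4, 4].
Every tile is home exactly when every cycle has completed a whole number of laps, i.e. after lcm(1, 2, 4) = 4 out-shuffles.

4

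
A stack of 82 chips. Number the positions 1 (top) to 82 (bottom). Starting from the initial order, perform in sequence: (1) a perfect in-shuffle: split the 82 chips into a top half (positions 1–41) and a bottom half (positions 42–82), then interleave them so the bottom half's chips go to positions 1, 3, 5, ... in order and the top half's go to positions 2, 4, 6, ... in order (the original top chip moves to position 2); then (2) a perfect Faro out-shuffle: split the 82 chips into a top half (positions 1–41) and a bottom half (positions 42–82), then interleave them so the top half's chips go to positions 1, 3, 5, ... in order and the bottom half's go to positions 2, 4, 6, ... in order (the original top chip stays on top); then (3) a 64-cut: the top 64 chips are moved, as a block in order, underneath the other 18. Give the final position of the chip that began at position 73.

62

Track the chip from position 73 forward through each operation:
  after op 1 (in-shuffle): 73 → 63
  after op 2 (out-shuffle): 63 → 44
  after op 3 (cut 64): 44 → 62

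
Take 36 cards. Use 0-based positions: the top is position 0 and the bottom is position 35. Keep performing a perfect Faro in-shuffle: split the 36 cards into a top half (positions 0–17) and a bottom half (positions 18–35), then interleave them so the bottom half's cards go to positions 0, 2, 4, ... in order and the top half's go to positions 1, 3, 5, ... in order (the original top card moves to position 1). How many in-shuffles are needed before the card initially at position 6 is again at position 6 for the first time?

36

Follow position 6 under repeated in-shuffles:
6 → 13 → 27 → 18 → 0 → 1 → 3 → 7 → ... → 6 (length 36)
It first returns after 36 in-shuffles.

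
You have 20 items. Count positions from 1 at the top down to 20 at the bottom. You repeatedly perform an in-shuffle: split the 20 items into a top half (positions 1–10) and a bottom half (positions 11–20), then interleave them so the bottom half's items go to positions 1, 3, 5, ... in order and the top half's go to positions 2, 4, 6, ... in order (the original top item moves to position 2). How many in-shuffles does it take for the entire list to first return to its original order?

The in-shuffle permutes the 20 positions with cycle lengths [2, 3, 3, 6, 6].
Every item is home exactly when every cycle has completed a whole number of laps, i.e. after lcm(2, 3, 6) = 6 in-shuffles.

6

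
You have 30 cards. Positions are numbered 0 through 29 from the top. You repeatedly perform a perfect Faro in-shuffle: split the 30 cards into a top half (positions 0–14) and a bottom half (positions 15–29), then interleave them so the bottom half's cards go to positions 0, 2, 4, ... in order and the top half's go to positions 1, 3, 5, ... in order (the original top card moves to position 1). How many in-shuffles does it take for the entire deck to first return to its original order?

5

The in-shuffle permutes the 30 positions with cycle lengths [5, 5, 5, 5, 5, 5].
Every card is home exactly when every cycle has completed a whole number of laps, i.e. after lcm(5) = 5 in-shuffles.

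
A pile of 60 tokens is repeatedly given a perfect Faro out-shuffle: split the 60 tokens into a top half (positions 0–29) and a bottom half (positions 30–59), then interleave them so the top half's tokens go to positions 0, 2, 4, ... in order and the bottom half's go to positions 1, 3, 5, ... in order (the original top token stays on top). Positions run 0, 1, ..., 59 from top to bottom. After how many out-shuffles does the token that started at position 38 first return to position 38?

58

Follow position 38 under repeated out-shuffles:
38 → 17 → 34 → 9 → 18 → 36 → 13 → 26 → ... → 38 (length 58)
It first returns after 58 out-shuffles.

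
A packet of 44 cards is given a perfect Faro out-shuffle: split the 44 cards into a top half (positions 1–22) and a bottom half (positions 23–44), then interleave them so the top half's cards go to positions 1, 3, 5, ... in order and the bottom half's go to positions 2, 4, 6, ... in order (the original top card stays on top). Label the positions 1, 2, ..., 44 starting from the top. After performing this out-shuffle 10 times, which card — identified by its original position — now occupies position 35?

Work backwards from position 35, undoing one out-shuffle at a time:
35 ← 18 ← 31 ← 16 ← 30 ← 37 ← 19 ← 10 ← 27 ← 14 ← 29
So the card now at position 35 started at position 29.

29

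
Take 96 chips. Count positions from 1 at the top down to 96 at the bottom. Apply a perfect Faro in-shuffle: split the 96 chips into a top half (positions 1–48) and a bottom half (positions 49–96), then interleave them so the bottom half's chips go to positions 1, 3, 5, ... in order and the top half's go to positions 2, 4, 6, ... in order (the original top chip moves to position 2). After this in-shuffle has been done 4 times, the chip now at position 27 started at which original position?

32

Work backwards from position 27, undoing one in-shuffle at a time:
27 ← 62 ← 31 ← 64 ← 32
So the chip now at position 27 started at position 32.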